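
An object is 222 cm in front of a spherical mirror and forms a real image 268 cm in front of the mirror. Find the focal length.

f = 121 cm (concave)

Real image ⇒ d_i = +268 cm.
1/f = 1/d_o + 1/d_i = 1/(222) + 1/(268) = 0.008236, so f = 121 cm.
Since f is positive, the spherical mirror is concave.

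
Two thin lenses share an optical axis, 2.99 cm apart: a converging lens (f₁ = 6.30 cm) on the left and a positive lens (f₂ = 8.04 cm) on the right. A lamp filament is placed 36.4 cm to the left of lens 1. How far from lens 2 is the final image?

2.94 cm

Lens 1: 1/d_i1 = 1/f₁ − 1/d_o1 = 1/(6.30) − 1/(36.4) = 0.1313, so d_i1 = 7.619 cm.
The intermediate image is 7.619 cm to the right of lens 1, which lies 4.629 cm to the right of lens 2 — a virtual object — so d_o2 = −4.629 cm.
Lens 2: 1/d_i2 = 1/f₂ − 1/d_o2 = 1/(8.04) − 1/(-4.629) = 0.3404, so d_i2 = 2.94 cm.
The final image is real, 2.94 cm to the right of lens 2 (overall magnification ≈ -0.13).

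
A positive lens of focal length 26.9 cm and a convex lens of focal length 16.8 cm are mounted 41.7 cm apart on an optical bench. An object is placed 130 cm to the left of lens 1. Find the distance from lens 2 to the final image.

14.5 cm

Lens 1: 1/d_i1 = 1/f₁ − 1/d_o1 = 1/(26.9) − 1/(130) = 0.02948, so d_i1 = 33.92 cm.
The intermediate image is 33.92 cm to the right of lens 1, which is 41.7 − (33.92) = 7.780 cm to the left of lens 2, so d_o2 = +7.780 cm.
Lens 2: 1/d_i2 = 1/f₂ − 1/d_o2 = 1/(16.8) − 1/(7.780) = -0.06901, so d_i2 = -14.5 cm.
The final image is virtual, 14.5 cm to the left of lens 2 (overall magnification ≈ -0.49).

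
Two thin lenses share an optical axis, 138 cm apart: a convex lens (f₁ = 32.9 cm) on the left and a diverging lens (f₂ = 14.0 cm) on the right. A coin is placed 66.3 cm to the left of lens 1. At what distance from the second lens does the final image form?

Lens 1: 1/d_i1 = 1/f₁ − 1/d_o1 = 1/(32.9) − 1/(66.3) = 0.01531, so d_i1 = 65.31 cm.
The intermediate image is 65.31 cm to the right of lens 1, which is 138 − (65.31) = 72.69 cm to the left of lens 2, so d_o2 = +72.69 cm.
Lens 2 is diverging, so f₂ = −14.0 cm.
Lens 2: 1/d_i2 = 1/f₂ − 1/d_o2 = 1/(-14.0) − 1/(72.69) = -0.08519, so d_i2 = -11.7 cm.
The final image is virtual, 11.7 cm to the left of lens 2 (overall magnification ≈ -0.16).

11.7 cm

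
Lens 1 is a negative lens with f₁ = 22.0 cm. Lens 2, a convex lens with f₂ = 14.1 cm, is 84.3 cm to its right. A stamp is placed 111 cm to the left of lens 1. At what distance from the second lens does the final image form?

Lens 1 is diverging, so f₁ = −22.0 cm.
Lens 1: 1/d_i1 = 1/f₁ − 1/d_o1 = 1/(-22.0) − 1/(111) = -0.05446, so d_i1 = -18.36 cm.
The intermediate image is 18.36 cm to the left of lens 1 (virtual), which is 84.3 − (-18.36) = 102.7 cm to the left of lens 2, so d_o2 = +102.7 cm.
Lens 2: 1/d_i2 = 1/f₂ − 1/d_o2 = 1/(14.1) − 1/(102.7) = 0.06118, so d_i2 = 16.3 cm.
The final image is real, 16.3 cm to the right of lens 2 (overall magnification ≈ -0.026).

16.3 cm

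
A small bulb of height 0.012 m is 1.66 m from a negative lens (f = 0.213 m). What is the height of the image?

0.00136 m

For a negative lens, f = -0.213 m.
1/d_i = 1/f − 1/d_o = 1/(-0.2130) − 1/(1.66) = -5.297, so d_i = -0.1888 m.
m = −d_i/d_o = +0.1137.
|h_i| = |m|·h_o = 0.1137 × 0.012 = 0.00136 m. The image is virtual, upright and reduced, on the same side as the object.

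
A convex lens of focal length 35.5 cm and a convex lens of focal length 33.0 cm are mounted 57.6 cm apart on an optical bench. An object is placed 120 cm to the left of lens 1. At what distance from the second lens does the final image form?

9.19 cm

Lens 1: 1/d_i1 = 1/f₁ − 1/d_o1 = 1/(35.5) − 1/(120) = 0.01984, so d_i1 = 50.41 cm.
The intermediate image is 50.41 cm to the right of lens 1, which is 57.6 − (50.41) = 7.190 cm to the left of lens 2, so d_o2 = +7.190 cm.
Lens 2: 1/d_i2 = 1/f₂ − 1/d_o2 = 1/(33.0) − 1/(7.190) = -0.1088, so d_i2 = -9.19 cm.
The final image is virtual, 9.19 cm to the left of lens 2 (overall magnification ≈ -0.54).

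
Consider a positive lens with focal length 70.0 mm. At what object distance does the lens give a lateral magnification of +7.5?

m = −d_i/d_o ⇒ d_i = −m·d_o.
1/f = 1/d_o + 1/d_i = 1/d_o − 1/(m·d_o) = (1 − 1/m)/d_o, so d_o = f(1 − 1/m) = (70.00)(1 − 1/(+7.5)) = 60.7 mm.

60.7 mm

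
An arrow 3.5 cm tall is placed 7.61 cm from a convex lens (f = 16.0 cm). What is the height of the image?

6.67 cm

1/d_i = 1/f − 1/d_o = 1/(16.00) − 1/(7.61) = -0.06891, so d_i = -14.51 cm.
m = −d_i/d_o = +1.907.
|h_i| = |m|·h_o = 1.907 × 3.5 = 6.67 cm. The image is virtual, upright and enlarged, on the same side as the object.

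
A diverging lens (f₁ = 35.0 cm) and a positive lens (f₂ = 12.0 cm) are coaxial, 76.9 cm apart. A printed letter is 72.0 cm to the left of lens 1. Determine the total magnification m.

f₁ = −35.0 cm (diverging).
Lens 1: 1/d_i1 = 1/(-35.0) − 1/(72.0) = -0.04246, so d_i1 = -23.55 cm; m₁ = −d_i1/d_o1 = +0.3271.
d_o2 = 76.9 − (-23.55) = 100.5 cm.
Lens 2: 1/d_i2 = 1/(12.0) − 1/(100.5) = 0.07338, so d_i2 = 13.63 cm; m₂ = −d_i2/d_o2 = -0.1356.
m = m₁·m₂ = (+0.3271)(-0.1356) = -0.0444.

m = -0.0444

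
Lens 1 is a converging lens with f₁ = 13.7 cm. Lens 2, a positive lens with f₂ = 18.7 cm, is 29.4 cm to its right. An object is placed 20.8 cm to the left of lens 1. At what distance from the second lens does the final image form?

Lens 1: 1/d_i1 = 1/f₁ − 1/d_o1 = 1/(13.7) − 1/(20.8) = 0.02492, so d_i1 = 40.14 cm.
The intermediate image is 40.14 cm to the right of lens 1, which lies 10.74 cm to the right of lens 2 — a virtual object — so d_o2 = −10.74 cm.
Lens 2: 1/d_i2 = 1/f₂ − 1/d_o2 = 1/(18.7) − 1/(-10.74) = 0.1466, so d_i2 = 6.82 cm.
The final image is real, 6.82 cm to the right of lens 2 (overall magnification ≈ -1.2).

6.82 cm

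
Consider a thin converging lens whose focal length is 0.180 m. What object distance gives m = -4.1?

0.224 m

m = −d_i/d_o ⇒ d_i = −m·d_o.
1/f = 1/d_o + 1/d_i = 1/d_o − 1/(m·d_o) = (1 − 1/m)/d_o, so d_o = f(1 − 1/m) = (0.1800)(1 − 1/(-4.1)) = 0.224 m.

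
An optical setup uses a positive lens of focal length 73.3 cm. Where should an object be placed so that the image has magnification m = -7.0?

83.8 cm

m = −d_i/d_o ⇒ d_i = −m·d_o.
1/f = 1/d_o + 1/d_i = 1/d_o − 1/(m·d_o) = (1 − 1/m)/d_o, so d_o = f(1 − 1/m) = (73.30)(1 − 1/(-7.0)) = 83.8 cm.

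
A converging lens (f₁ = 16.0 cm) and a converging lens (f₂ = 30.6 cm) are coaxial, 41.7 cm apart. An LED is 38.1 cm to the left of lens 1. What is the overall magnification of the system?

m = -1.34

Lens 1: 1/d_i1 = 1/(16.0) − 1/(38.1) = 0.03625, so d_i1 = 27.58 cm; m₁ = −d_i1/d_o1 = -0.7239.
d_o2 = 41.7 − (27.58) = 14.12 cm.
Lens 2: 1/d_i2 = 1/(30.6) − 1/(14.12) = -0.03814, so d_i2 = -26.22 cm; m₂ = −d_i2/d_o2 = +1.857.
m = m₁·m₂ = (-0.7239)(+1.857) = -1.34.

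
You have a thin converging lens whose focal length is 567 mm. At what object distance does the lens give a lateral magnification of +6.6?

m = −d_i/d_o ⇒ d_i = −m·d_o.
1/f = 1/d_o + 1/d_i = 1/d_o − 1/(m·d_o) = (1 − 1/m)/d_o, so d_o = f(1 − 1/m) = (567.0)(1 − 1/(+6.6)) = 481 mm.

481 mm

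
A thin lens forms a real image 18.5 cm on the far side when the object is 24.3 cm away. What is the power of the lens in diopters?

P = +9.52 D

d_i = +18.5 cm.
1/f = 1/d_o + 1/d_i = 1/(24.3) + 1/(18.5) = 0.09521 cm⁻¹.
f = 10.50 cm = 0.1050 m, so P = 1/f = +9.52 D.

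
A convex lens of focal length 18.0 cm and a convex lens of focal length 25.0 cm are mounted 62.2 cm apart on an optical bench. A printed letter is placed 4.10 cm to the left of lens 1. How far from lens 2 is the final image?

Lens 1: 1/d_i1 = 1/f₁ − 1/d_o1 = 1/(18.0) − 1/(4.10) = -0.1883, so d_i1 = -5.309 cm.
The intermediate image is 5.309 cm to the left of lens 1 (virtual), which is 62.2 − (-5.309) = 67.51 cm to the left of lens 2, so d_o2 = +67.51 cm.
Lens 2: 1/d_i2 = 1/f₂ − 1/d_o2 = 1/(25.0) − 1/(67.51) = 0.02519, so d_i2 = 39.7 cm.
The final image is real, 39.7 cm to the right of lens 2 (overall magnification ≈ -0.76).

39.7 cm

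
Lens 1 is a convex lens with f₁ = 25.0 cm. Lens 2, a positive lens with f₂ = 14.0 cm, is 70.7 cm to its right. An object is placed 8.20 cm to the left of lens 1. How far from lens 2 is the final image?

Lens 1: 1/d_i1 = 1/f₁ − 1/d_o1 = 1/(25.0) − 1/(8.20) = -0.08195, so d_i1 = -12.20 cm.
The intermediate image is 12.20 cm to the left of lens 1 (virtual), which is 70.7 − (-12.20) = 82.90 cm to the left of lens 2, so d_o2 = +82.90 cm.
Lens 2: 1/d_i2 = 1/f₂ − 1/d_o2 = 1/(14.0) − 1/(82.90) = 0.05937, so d_i2 = 16.8 cm.
The final image is real, 16.8 cm to the right of lens 2 (overall magnification ≈ -0.30).

16.8 cm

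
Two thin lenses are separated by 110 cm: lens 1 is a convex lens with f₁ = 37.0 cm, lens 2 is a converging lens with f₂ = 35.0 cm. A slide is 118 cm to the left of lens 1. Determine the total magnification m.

Lens 1: 1/d_i1 = 1/(37.0) − 1/(118) = 0.01855, so d_i1 = 53.90 cm; m₁ = −d_i1/d_o1 = -0.4568.
d_o2 = 110 − (53.90) = 56.10 cm.
Lens 2: 1/d_i2 = 1/(35.0) − 1/(56.10) = 0.01075, so d_i2 = 93.06 cm; m₂ = −d_i2/d_o2 = -1.659.
m = m₁·m₂ = (-0.4568)(-1.659) = +0.758.

m = +0.758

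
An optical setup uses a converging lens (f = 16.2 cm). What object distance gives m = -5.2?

19.3 cm

m = −d_i/d_o ⇒ d_i = −m·d_o.
1/f = 1/d_o + 1/d_i = 1/d_o − 1/(m·d_o) = (1 − 1/m)/d_o, so d_o = f(1 − 1/m) = (16.20)(1 − 1/(-5.2)) = 19.3 cm.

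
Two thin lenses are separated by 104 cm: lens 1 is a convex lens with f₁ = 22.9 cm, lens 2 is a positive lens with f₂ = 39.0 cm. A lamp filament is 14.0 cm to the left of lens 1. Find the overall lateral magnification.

m = -0.993

Lens 1: 1/d_i1 = 1/(22.9) − 1/(14.0) = -0.02776, so d_i1 = -36.02 cm; m₁ = −d_i1/d_o1 = +2.573.
d_o2 = 104 − (-36.02) = 140.0 cm.
Lens 2: 1/d_i2 = 1/(39.0) − 1/(140.0) = 0.01850, so d_i2 = 54.06 cm; m₂ = −d_i2/d_o2 = -0.3861.
m = m₁·m₂ = (+2.573)(-0.3861) = -0.993.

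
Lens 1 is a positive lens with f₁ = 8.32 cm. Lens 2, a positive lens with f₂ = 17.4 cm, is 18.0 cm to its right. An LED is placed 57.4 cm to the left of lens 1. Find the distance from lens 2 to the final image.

Lens 1: 1/d_i1 = 1/f₁ − 1/d_o1 = 1/(8.32) − 1/(57.4) = 0.1028, so d_i1 = 9.730 cm.
The intermediate image is 9.730 cm to the right of lens 1, which is 18.0 − (9.730) = 8.270 cm to the left of lens 2, so d_o2 = +8.270 cm.
Lens 2: 1/d_i2 = 1/f₂ − 1/d_o2 = 1/(17.4) − 1/(8.270) = -0.06345, so d_i2 = -15.8 cm.
The final image is virtual, 15.8 cm to the left of lens 2 (overall magnification ≈ -0.32).

15.8 cm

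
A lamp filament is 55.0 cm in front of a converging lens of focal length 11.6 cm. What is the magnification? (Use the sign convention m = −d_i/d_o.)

1/d_i = 1/f − 1/d_o = 1/(11.60) − 1/(55.0) = 0.06803, so d_i = 14.70 cm.
m = −d_i/d_o = −(14.70)/(55.0) = -0.267.
The image is real, inverted and reduced, on the far side of the lens.

m = -0.267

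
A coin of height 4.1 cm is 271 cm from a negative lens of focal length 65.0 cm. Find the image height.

For a negative lens, f = -65.0 cm.
1/d_i = 1/f − 1/d_o = 1/(-65.00) − 1/(271) = -0.01907, so d_i = -52.43 cm.
m = −d_i/d_o = +0.1935.
|h_i| = |m|·h_o = 0.1935 × 4.1 = 0.793 cm. The image is virtual, upright and reduced, on the same side as the object.

0.793 cm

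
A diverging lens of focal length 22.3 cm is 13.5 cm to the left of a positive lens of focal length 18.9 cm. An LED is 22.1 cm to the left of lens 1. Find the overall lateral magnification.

m = -1.67

f₁ = −22.3 cm (diverging).
Lens 1: 1/d_i1 = 1/(-22.3) − 1/(22.1) = -0.09009, so d_i1 = -11.10 cm; m₁ = −d_i1/d_o1 = +0.5023.
d_o2 = 13.5 − (-11.10) = 24.60 cm.
Lens 2: 1/d_i2 = 1/(18.9) − 1/(24.60) = 0.01226, so d_i2 = 81.57 cm; m₂ = −d_i2/d_o2 = -3.316.
m = m₁·m₂ = (+0.5023)(-3.316) = -1.67.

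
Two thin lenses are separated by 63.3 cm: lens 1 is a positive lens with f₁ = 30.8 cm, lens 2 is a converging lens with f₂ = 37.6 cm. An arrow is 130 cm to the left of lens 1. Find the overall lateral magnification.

m = -0.796

Lens 1: 1/d_i1 = 1/(30.8) − 1/(130) = 0.02478, so d_i1 = 40.36 cm; m₁ = −d_i1/d_o1 = -0.3105.
d_o2 = 63.3 − (40.36) = 22.94 cm.
Lens 2: 1/d_i2 = 1/(37.6) − 1/(22.94) = -0.01700, so d_i2 = -58.84 cm; m₂ = −d_i2/d_o2 = +2.565.
m = m₁·m₂ = (-0.3105)(+2.565) = -0.796.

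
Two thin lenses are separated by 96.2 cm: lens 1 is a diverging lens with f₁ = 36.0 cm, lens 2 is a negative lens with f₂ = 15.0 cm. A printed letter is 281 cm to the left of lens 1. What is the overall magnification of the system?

f₁ = −36.0 cm (diverging).
Lens 1: 1/d_i1 = 1/(-36.0) − 1/(281) = -0.03134, so d_i1 = -31.91 cm; m₁ = −d_i1/d_o1 = +0.1136.
d_o2 = 96.2 − (-31.91) = 128.1 cm.
f₂ = −15.0 cm (diverging).
Lens 2: 1/d_i2 = 1/(-15.0) − 1/(128.1) = -0.07447, so d_i2 = -13.43 cm; m₂ = −d_i2/d_o2 = +0.1048.
m = m₁·m₂ = (+0.1136)(+0.1048) = +0.0119.

m = +0.0119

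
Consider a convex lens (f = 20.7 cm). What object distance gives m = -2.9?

m = −d_i/d_o ⇒ d_i = −m·d_o.
1/f = 1/d_o + 1/d_i = 1/d_o − 1/(m·d_o) = (1 − 1/m)/d_o, so d_o = f(1 − 1/m) = (20.70)(1 − 1/(-2.9)) = 27.8 cm.

27.8 cm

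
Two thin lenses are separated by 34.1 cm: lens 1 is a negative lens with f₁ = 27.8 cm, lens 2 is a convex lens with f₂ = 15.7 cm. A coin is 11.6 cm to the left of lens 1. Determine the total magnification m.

m = -0.417

f₁ = −27.8 cm (diverging).
Lens 1: 1/d_i1 = 1/(-27.8) − 1/(11.6) = -0.1222, so d_i1 = -8.185 cm; m₁ = −d_i1/d_o1 = +0.7056.
d_o2 = 34.1 − (-8.185) = 42.29 cm.
Lens 2: 1/d_i2 = 1/(15.7) − 1/(42.29) = 0.04005, so d_i2 = 24.97 cm; m₂ = −d_i2/d_o2 = -0.5904.
m = m₁·m₂ = (+0.7056)(-0.5904) = -0.417.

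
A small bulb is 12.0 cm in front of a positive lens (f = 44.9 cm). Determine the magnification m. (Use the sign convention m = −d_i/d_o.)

m = +1.36

1/d_i = 1/f − 1/d_o = 1/(44.90) − 1/(12.0) = -0.06106, so d_i = -16.38 cm.
m = −d_i/d_o = −(-16.38)/(12.0) = +1.36.
The image is virtual, upright and enlarged, on the same side as the object.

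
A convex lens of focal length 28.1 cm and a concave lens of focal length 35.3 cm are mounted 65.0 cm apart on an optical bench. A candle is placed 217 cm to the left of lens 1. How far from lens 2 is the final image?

17.0 cm

Lens 1: 1/d_i1 = 1/f₁ − 1/d_o1 = 1/(28.1) − 1/(217) = 0.03098, so d_i1 = 32.28 cm.
The intermediate image is 32.28 cm to the right of lens 1, which is 65.0 − (32.28) = 32.72 cm to the left of lens 2, so d_o2 = +32.72 cm.
Lens 2 is diverging, so f₂ = −35.3 cm.
Lens 2: 1/d_i2 = 1/f₂ − 1/d_o2 = 1/(-35.3) − 1/(32.72) = -0.05889, so d_i2 = -17.0 cm.
The final image is virtual, 17.0 cm to the left of lens 2 (overall magnification ≈ -0.077).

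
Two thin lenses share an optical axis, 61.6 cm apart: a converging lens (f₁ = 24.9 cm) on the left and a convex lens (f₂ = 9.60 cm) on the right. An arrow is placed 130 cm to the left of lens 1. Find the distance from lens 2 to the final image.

Lens 1: 1/d_i1 = 1/f₁ − 1/d_o1 = 1/(24.9) − 1/(130) = 0.03247, so d_i1 = 30.80 cm.
The intermediate image is 30.80 cm to the right of lens 1, which is 61.6 − (30.80) = 30.80 cm to the left of lens 2, so d_o2 = +30.80 cm.
Lens 2: 1/d_i2 = 1/f₂ − 1/d_o2 = 1/(9.60) − 1/(30.80) = 0.07170, so d_i2 = 13.9 cm.
The final image is real, 13.9 cm to the right of lens 2 (overall magnification ≈ 0.11).

13.9 cm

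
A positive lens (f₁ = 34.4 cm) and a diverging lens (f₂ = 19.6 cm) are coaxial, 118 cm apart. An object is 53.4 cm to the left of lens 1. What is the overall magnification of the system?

Lens 1: 1/d_i1 = 1/(34.4) − 1/(53.4) = 0.01034, so d_i1 = 96.68 cm; m₁ = −d_i1/d_o1 = -1.810.
d_o2 = 118 − (96.68) = 21.32 cm.
f₂ = −19.6 cm (diverging).
Lens 2: 1/d_i2 = 1/(-19.6) − 1/(21.32) = -0.09792, so d_i2 = -10.21 cm; m₂ = −d_i2/d_o2 = +0.4790.
m = m₁·m₂ = (-1.810)(+0.4790) = -0.867.

m = -0.867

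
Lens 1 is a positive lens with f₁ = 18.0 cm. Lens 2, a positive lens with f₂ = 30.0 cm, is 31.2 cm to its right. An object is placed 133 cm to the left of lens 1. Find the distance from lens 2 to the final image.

Lens 1: 1/d_i1 = 1/f₁ − 1/d_o1 = 1/(18.0) − 1/(133) = 0.04804, so d_i1 = 20.82 cm.
The intermediate image is 20.82 cm to the right of lens 1, which is 31.2 − (20.82) = 10.38 cm to the left of lens 2, so d_o2 = +10.38 cm.
Lens 2: 1/d_i2 = 1/f₂ − 1/d_o2 = 1/(30.0) − 1/(10.38) = -0.06301, so d_i2 = -15.9 cm.
The final image is virtual, 15.9 cm to the left of lens 2 (overall magnification ≈ -0.24).

15.9 cm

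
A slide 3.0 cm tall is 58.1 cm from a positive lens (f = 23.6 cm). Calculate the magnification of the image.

m = -0.684

1/d_i = 1/f − 1/d_o = 1/(23.60) − 1/(58.1) = 0.02516, so d_i = 39.74 cm.
m = −d_i/d_o = −(39.74)/(58.1) = -0.684.
The image is real, inverted and reduced, on the far side of the lens.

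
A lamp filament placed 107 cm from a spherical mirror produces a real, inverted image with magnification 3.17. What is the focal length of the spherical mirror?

f = 81.3 cm (concave)

m = −d_i/d_o ⇒ d_i = −m·d_o = −(-3.17)·(107) = 339.2 cm.
1/f = 1/d_o + 1/d_i = 1/(107) + 1/(339.2) = 0.01229, so f = 81.3 cm.
Since f is positive, the spherical mirror is concave.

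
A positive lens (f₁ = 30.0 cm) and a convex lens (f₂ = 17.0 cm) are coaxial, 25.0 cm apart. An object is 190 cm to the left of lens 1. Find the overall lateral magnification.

m = -0.115

Lens 1: 1/d_i1 = 1/(30.0) − 1/(190) = 0.02807, so d_i1 = 35.62 cm; m₁ = −d_i1/d_o1 = -0.1875.
d_o2 = 25.0 − (35.62) = -10.62 cm (virtual object).
Lens 2: 1/d_i2 = 1/(17.0) − 1/(-10.62) = 0.1530, so d_i2 = 6.537 cm; m₂ = −d_i2/d_o2 = +0.6155.
m = m₁·m₂ = (-0.1875)(+0.6155) = -0.115.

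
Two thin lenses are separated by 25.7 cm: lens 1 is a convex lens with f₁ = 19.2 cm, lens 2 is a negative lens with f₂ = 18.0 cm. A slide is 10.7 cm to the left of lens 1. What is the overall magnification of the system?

Lens 1: 1/d_i1 = 1/(19.2) − 1/(10.7) = -0.04137, so d_i1 = -24.17 cm; m₁ = −d_i1/d_o1 = +2.259.
d_o2 = 25.7 − (-24.17) = 49.87 cm.
f₂ = −18.0 cm (diverging).
Lens 2: 1/d_i2 = 1/(-18.0) − 1/(49.87) = -0.07561, so d_i2 = -13.23 cm; m₂ = −d_i2/d_o2 = +0.2652.
m = m₁·m₂ = (+2.259)(+0.2652) = +0.599.

m = +0.599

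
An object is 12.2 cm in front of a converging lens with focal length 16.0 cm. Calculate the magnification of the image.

m = +4.21

1/d_i = 1/f − 1/d_o = 1/(16.00) − 1/(12.2) = -0.01947, so d_i = -51.37 cm.
m = −d_i/d_o = −(-51.37)/(12.2) = +4.21.
The image is virtual, upright and enlarged, on the same side as the object.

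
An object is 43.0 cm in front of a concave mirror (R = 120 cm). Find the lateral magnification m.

f = R/2 = 120/2 = 60.00 cm.
1/d_i = 1/f − 1/d_o = 1/(60.00) − 1/(43.0) = -0.006589, so d_i = -151.8 cm.
m = −d_i/d_o = −(-151.8)/(43.0) = +3.53.
The image is virtual, upright and enlarged, behind the mirror.

m = +3.53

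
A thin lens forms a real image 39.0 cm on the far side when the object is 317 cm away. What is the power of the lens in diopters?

P = +2.88 D

d_i = +39.0 cm.
1/f = 1/d_o + 1/d_i = 1/(317) + 1/(39.0) = 0.02880 cm⁻¹.
f = 34.73 cm = 0.3473 m, so P = 1/f = +2.88 D.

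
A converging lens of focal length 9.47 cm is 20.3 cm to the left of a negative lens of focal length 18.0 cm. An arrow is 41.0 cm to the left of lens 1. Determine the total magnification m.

m = -0.208

Lens 1: 1/d_i1 = 1/(9.47) − 1/(41.0) = 0.08121, so d_i1 = 12.31 cm; m₁ = −d_i1/d_o1 = -0.3002.
d_o2 = 20.3 − (12.31) = 7.990 cm.
f₂ = −18.0 cm (diverging).
Lens 2: 1/d_i2 = 1/(-18.0) − 1/(7.990) = -0.1807, so d_i2 = -5.534 cm; m₂ = −d_i2/d_o2 = +0.6926.
m = m₁·m₂ = (-0.3002)(+0.6926) = -0.208.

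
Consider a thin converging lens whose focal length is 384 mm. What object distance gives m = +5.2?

m = −d_i/d_o ⇒ d_i = −m·d_o.
1/f = 1/d_o + 1/d_i = 1/d_o − 1/(m·d_o) = (1 − 1/m)/d_o, so d_o = f(1 − 1/m) = (384.0)(1 − 1/(+5.2)) = 310 mm.

310 mm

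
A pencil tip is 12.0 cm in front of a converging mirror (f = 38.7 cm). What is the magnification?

m = +1.45

1/d_i = 1/f − 1/d_o = 1/(38.70) − 1/(12.0) = -0.05749, so d_i = -17.39 cm.
m = −d_i/d_o = −(-17.39)/(12.0) = +1.45.
The image is virtual, upright and enlarged, behind the mirror.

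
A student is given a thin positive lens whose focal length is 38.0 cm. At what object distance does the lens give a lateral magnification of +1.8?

m = −d_i/d_o ⇒ d_i = −m·d_o.
1/f = 1/d_o + 1/d_i = 1/d_o − 1/(m·d_o) = (1 − 1/m)/d_o, so d_o = f(1 − 1/m) = (38.00)(1 − 1/(+1.8)) = 16.9 cm.

16.9 cm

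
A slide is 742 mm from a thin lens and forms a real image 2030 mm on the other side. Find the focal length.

f = 543 mm (converging)

Real image ⇒ d_i = +2030 mm.
1/f = 1/d_o + 1/d_i = 1/(742) + 1/(2030) = 0.001840, so f = 543 mm.
Since f is positive, the thin lens is converging.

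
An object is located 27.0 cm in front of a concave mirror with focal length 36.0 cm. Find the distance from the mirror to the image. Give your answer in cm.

108 cm

Mirror equation: 1/v = 1/f − 1/u = 1/(36.00) − 1/(27.0) = 0.02778 − 0.03704 = -0.009259, so v = -108 cm.
The image is virtual, upright and enlarged, behind the mirror.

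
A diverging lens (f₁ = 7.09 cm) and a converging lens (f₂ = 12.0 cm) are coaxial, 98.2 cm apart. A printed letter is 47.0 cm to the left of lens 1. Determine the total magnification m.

m = -0.0170

f₁ = −7.09 cm (diverging).
Lens 1: 1/d_i1 = 1/(-7.09) − 1/(47.0) = -0.1623, so d_i1 = -6.161 cm; m₁ = −d_i1/d_o1 = +0.1311.
d_o2 = 98.2 − (-6.161) = 104.4 cm.
Lens 2: 1/d_i2 = 1/(12.0) − 1/(104.4) = 0.07375, so d_i2 = 13.56 cm; m₂ = −d_i2/d_o2 = -0.1299.
m = m₁·m₂ = (+0.1311)(-0.1299) = -0.0170.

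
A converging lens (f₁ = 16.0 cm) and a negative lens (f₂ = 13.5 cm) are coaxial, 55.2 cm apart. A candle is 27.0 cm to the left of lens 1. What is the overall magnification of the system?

Lens 1: 1/d_i1 = 1/(16.0) − 1/(27.0) = 0.02546, so d_i1 = 39.27 cm; m₁ = −d_i1/d_o1 = -1.454.
d_o2 = 55.2 − (39.27) = 15.93 cm.
f₂ = −13.5 cm (diverging).
Lens 2: 1/d_i2 = 1/(-13.5) − 1/(15.93) = -0.1368, so d_i2 = -7.307 cm; m₂ = −d_i2/d_o2 = +0.4587.
m = m₁·m₂ = (-1.454)(+0.4587) = -0.667.

m = -0.667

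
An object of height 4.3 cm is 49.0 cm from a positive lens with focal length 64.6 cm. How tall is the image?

1/d_i = 1/f − 1/d_o = 1/(64.60) − 1/(49.0) = -0.004928, so d_i = -202.9 cm.
m = −d_i/d_o = +4.141.
|h_i| = |m|·h_o = 4.141 × 4.3 = 17.8 cm. The image is virtual, upright and enlarged, on the same side as the object.

17.8 cm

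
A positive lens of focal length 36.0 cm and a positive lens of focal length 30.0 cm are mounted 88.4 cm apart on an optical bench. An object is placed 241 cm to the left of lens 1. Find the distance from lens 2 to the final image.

Lens 1: 1/d_i1 = 1/f₁ − 1/d_o1 = 1/(36.0) − 1/(241) = 0.02363, so d_i1 = 42.32 cm.
The intermediate image is 42.32 cm to the right of lens 1, which is 88.4 − (42.32) = 46.08 cm to the left of lens 2, so d_o2 = +46.08 cm.
Lens 2: 1/d_i2 = 1/f₂ − 1/d_o2 = 1/(30.0) − 1/(46.08) = 0.01163, so d_i2 = 86.0 cm.
The final image is real, 86.0 cm to the right of lens 2 (overall magnification ≈ 0.33).

86.0 cm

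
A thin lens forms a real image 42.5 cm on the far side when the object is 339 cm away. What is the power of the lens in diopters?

P = +2.65 D

d_i = +42.5 cm.
1/f = 1/d_o + 1/d_i = 1/(339) + 1/(42.5) = 0.02648 cm⁻¹.
f = 37.77 cm = 0.3777 m, so P = 1/f = +2.65 D.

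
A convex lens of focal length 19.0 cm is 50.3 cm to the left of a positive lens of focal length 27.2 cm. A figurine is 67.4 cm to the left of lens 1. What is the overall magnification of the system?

Lens 1: 1/d_i1 = 1/(19.0) − 1/(67.4) = 0.03779, so d_i1 = 26.46 cm; m₁ = −d_i1/d_o1 = -0.3926.
d_o2 = 50.3 − (26.46) = 23.84 cm.
Lens 2: 1/d_i2 = 1/(27.2) − 1/(23.84) = -0.005182, so d_i2 = -193.0 cm; m₂ = −d_i2/d_o2 = +8.095.
m = m₁·m₂ = (-0.3926)(+8.095) = -3.18.

m = -3.18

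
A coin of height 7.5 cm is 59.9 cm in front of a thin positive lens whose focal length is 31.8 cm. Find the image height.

1/d_i = 1/f − 1/d_o = 1/(31.80) − 1/(59.9) = 0.01475, so d_i = 67.79 cm.
m = −d_i/d_o = -1.132.
|h_i| = |m|·h_o = 1.132 × 7.5 = 8.49 cm. The image is real, inverted and enlarged, on the far side of the lens.

8.49 cm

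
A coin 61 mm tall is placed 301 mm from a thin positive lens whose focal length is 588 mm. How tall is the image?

125 mm

1/d_i = 1/f − 1/d_o = 1/(588.0) − 1/(301) = -0.001622, so d_i = -616.7 mm.
m = −d_i/d_o = +2.049.
|h_i| = |m|·h_o = 2.049 × 61 = 125 mm. The image is virtual, upright and enlarged, on the same side as the object.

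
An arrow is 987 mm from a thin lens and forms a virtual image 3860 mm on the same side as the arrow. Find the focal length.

Virtual image ⇒ d_i = −3860 mm.
1/f = 1/d_o + 1/d_i = 1/(987) + 1/(-3860) = 0.0007541, so f = 1330 mm.
Since f is positive, the thin lens is converging.

f = 1330 mm (converging)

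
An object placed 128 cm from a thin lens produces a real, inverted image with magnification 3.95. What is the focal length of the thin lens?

m = −d_i/d_o ⇒ d_i = −m·d_o = −(-3.95)·(128) = 505.6 cm.
1/f = 1/d_o + 1/d_i = 1/(128) + 1/(505.6) = 0.009790, so f = 102 cm.
Since f is positive, the thin lens is converging.

f = 102 cm (converging)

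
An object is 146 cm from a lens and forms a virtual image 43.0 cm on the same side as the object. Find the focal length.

Virtual image ⇒ d_i = −43.0 cm.
1/f = 1/d_o + 1/d_i = 1/(146) + 1/(-43.0) = -0.01641, so f = -61.0 cm.
Since f is negative, the lens is diverging.

f = -61.0 cm (diverging)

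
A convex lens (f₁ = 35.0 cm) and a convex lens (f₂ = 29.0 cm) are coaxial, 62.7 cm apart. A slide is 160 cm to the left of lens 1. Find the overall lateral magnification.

Lens 1: 1/d_i1 = 1/(35.0) − 1/(160) = 0.02232, so d_i1 = 44.80 cm; m₁ = −d_i1/d_o1 = -0.2800.
d_o2 = 62.7 − (44.80) = 17.90 cm.
Lens 2: 1/d_i2 = 1/(29.0) − 1/(17.90) = -0.02138, so d_i2 = -46.77 cm; m₂ = −d_i2/d_o2 = +2.613.
m = m₁·m₂ = (-0.2800)(+2.613) = -0.732.

m = -0.732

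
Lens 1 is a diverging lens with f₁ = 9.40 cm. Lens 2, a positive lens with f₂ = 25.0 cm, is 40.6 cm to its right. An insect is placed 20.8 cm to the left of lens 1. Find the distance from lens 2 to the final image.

53.3 cm

Lens 1 is diverging, so f₁ = −9.40 cm.
Lens 1: 1/d_i1 = 1/f₁ − 1/d_o1 = 1/(-9.40) − 1/(20.8) = -0.1545, so d_i1 = -6.474 cm.
The intermediate image is 6.474 cm to the left of lens 1 (virtual), which is 40.6 − (-6.474) = 47.07 cm to the left of lens 2, so d_o2 = +47.07 cm.
Lens 2: 1/d_i2 = 1/f₂ − 1/d_o2 = 1/(25.0) − 1/(47.07) = 0.01876, so d_i2 = 53.3 cm.
The final image is real, 53.3 cm to the right of lens 2 (overall magnification ≈ -0.35).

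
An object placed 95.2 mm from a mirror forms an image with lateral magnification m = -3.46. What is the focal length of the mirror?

f = 73.9 mm (concave)

m = −d_i/d_o ⇒ d_i = −m·d_o = −(-3.46)·(95.2) = 329.4 mm.
1/f = 1/d_o + 1/d_i = 1/(95.2) + 1/(329.4) = 0.01354, so f = 73.9 mm.
Since f is positive, the mirror is concave.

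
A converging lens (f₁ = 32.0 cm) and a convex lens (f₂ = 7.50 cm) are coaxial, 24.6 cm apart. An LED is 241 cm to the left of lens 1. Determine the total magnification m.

Lens 1: 1/d_i1 = 1/(32.0) − 1/(241) = 0.02710, so d_i1 = 36.90 cm; m₁ = −d_i1/d_o1 = -0.1531.
d_o2 = 24.6 − (36.90) = -12.30 cm (virtual object).
Lens 2: 1/d_i2 = 1/(7.50) − 1/(-12.30) = 0.2146, so d_i2 = 4.659 cm; m₂ = −d_i2/d_o2 = +0.3788.
m = m₁·m₂ = (-0.1531)(+0.3788) = -0.0580.

m = -0.0580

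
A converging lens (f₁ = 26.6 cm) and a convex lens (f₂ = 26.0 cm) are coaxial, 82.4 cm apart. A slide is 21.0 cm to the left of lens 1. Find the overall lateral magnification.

m = -0.791

Lens 1: 1/d_i1 = 1/(26.6) − 1/(21.0) = -0.01003, so d_i1 = -99.75 cm; m₁ = −d_i1/d_o1 = +4.750.
d_o2 = 82.4 − (-99.75) = 182.2 cm.
Lens 2: 1/d_i2 = 1/(26.0) − 1/(182.2) = 0.03297, so d_i2 = 30.33 cm; m₂ = −d_i2/d_o2 = -0.1665.
m = m₁·m₂ = (+4.750)(-0.1665) = -0.791.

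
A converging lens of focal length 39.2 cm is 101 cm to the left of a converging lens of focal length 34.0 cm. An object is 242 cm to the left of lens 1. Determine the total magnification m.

Lens 1: 1/d_i1 = 1/(39.2) − 1/(242) = 0.02138, so d_i1 = 46.78 cm; m₁ = −d_i1/d_o1 = -0.1933.
d_o2 = 101 − (46.78) = 54.22 cm.
Lens 2: 1/d_i2 = 1/(34.0) − 1/(54.22) = 0.01097, so d_i2 = 91.17 cm; m₂ = −d_i2/d_o2 = -1.682.
m = m₁·m₂ = (-0.1933)(-1.682) = +0.325.

m = +0.325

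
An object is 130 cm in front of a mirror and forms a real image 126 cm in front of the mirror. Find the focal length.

f = 64.0 cm (concave)

Real image ⇒ d_i = +126 cm.
1/f = 1/d_o + 1/d_i = 1/(130) + 1/(126) = 0.01563, so f = 64.0 cm.
Since f is positive, the mirror is concave.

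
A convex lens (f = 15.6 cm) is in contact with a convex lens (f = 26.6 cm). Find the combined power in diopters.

P = +10.2 D

P₁ = 1/f₁ = 1/(0.156 m) = +6.410 D; P₂ = 1/f₂ = 1/(0.266 m) = +3.759 D.
For thin lenses in contact, P = P₁ + P₂ = (+6.410) + (+3.759) = +10.2 D.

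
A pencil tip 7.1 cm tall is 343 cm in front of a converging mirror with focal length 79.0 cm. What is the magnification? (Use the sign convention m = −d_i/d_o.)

m = -0.299

1/d_i = 1/f − 1/d_o = 1/(79.00) − 1/(343) = 0.009743, so d_i = 102.6 cm.
m = −d_i/d_o = −(102.6)/(343) = -0.299.
The image is real, inverted and reduced, in front of the mirror.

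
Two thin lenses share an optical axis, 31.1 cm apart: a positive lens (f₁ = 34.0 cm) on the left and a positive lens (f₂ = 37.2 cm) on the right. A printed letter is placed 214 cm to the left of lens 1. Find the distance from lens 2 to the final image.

7.45 cm

Lens 1: 1/d_i1 = 1/f₁ − 1/d_o1 = 1/(34.0) − 1/(214) = 0.02474, so d_i1 = 40.42 cm.
The intermediate image is 40.42 cm to the right of lens 1, which lies 9.320 cm to the right of lens 2 — a virtual object — so d_o2 = −9.320 cm.
Lens 2: 1/d_i2 = 1/f₂ − 1/d_o2 = 1/(37.2) − 1/(-9.320) = 0.1342, so d_i2 = 7.45 cm.
The final image is real, 7.45 cm to the right of lens 2 (overall magnification ≈ -0.15).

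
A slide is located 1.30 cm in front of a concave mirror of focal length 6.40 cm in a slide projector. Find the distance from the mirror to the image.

1.63 cm

Mirror equation: 1/d_i = 1/f − 1/d_o = 1/(6.400) − 1/(1.30) = 0.1562 − 0.7692 = -0.6130, so d_i = -1.63 cm.
The image is virtual, upright and enlarged, behind the mirror.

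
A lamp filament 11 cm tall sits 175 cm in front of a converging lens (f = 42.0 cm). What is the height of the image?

3.47 cm

1/d_i = 1/f − 1/d_o = 1/(42.00) − 1/(175) = 0.01810, so d_i = 55.26 cm.
m = −d_i/d_o = -0.3158.
|h_i| = |m|·h_o = 0.3158 × 11 = 3.47 cm. The image is real, inverted and reduced, on the far side of the lens.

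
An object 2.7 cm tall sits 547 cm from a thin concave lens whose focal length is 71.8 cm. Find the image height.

0.313 cm

For a concave lens, f = -71.8 cm.
1/d_i = 1/f − 1/d_o = 1/(-71.80) − 1/(547) = -0.01576, so d_i = -63.47 cm.
m = −d_i/d_o = +0.1160.
|h_i| = |m|·h_o = 0.1160 × 2.7 = 0.313 cm. The image is virtual, upright and reduced, on the same side as the object.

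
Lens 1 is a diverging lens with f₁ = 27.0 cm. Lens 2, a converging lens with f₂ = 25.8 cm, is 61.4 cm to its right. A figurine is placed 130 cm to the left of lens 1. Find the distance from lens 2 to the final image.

37.3 cm

Lens 1 is diverging, so f₁ = −27.0 cm.
Lens 1: 1/d_i1 = 1/f₁ − 1/d_o1 = 1/(-27.0) − 1/(130) = -0.04473, so d_i1 = -22.36 cm.
The intermediate image is 22.36 cm to the left of lens 1 (virtual), which is 61.4 − (-22.36) = 83.76 cm to the left of lens 2, so d_o2 = +83.76 cm.
Lens 2: 1/d_i2 = 1/f₂ − 1/d_o2 = 1/(25.8) − 1/(83.76) = 0.02682, so d_i2 = 37.3 cm.
The final image is real, 37.3 cm to the right of lens 2 (overall magnification ≈ -0.077).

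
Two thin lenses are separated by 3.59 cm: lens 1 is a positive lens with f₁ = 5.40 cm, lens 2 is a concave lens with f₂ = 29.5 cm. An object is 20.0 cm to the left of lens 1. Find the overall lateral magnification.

m = -0.425

Lens 1: 1/d_i1 = 1/(5.40) − 1/(20.0) = 0.1352, so d_i1 = 7.397 cm; m₁ = −d_i1/d_o1 = -0.3699.
d_o2 = 3.59 − (7.397) = -3.807 cm (virtual object).
f₂ = −29.5 cm (diverging).
Lens 2: 1/d_i2 = 1/(-29.5) − 1/(-3.807) = 0.2288, so d_i2 = 4.371 cm; m₂ = −d_i2/d_o2 = +1.148.
m = m₁·m₂ = (-0.3699)(+1.148) = -0.425.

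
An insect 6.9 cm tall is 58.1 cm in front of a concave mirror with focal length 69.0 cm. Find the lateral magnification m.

1/d_i = 1/f − 1/d_o = 1/(69.00) − 1/(58.1) = -0.002719, so d_i = -367.8 cm.
m = −d_i/d_o = −(-367.8)/(58.1) = +6.33.
The image is virtual, upright and enlarged, behind the mirror.

m = +6.33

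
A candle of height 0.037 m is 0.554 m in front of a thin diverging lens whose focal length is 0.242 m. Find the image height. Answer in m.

For a diverging lens, f = -0.242 m.
1/d_i = 1/f − 1/d_o = 1/(-0.2420) − 1/(0.554) = -5.937, so d_i = -0.1684 m.
m = −d_i/d_o = +0.3040.
|h_i| = |m|·h_o = 0.3040 × 0.037 = 0.0112 m. The image is virtual, upright and reduced, on the same side as the object.

0.0112 m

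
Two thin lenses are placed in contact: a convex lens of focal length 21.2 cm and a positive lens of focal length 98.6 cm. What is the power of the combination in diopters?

P₁ = 1/f₁ = 1/(0.212 m) = +4.717 D; P₂ = 1/f₂ = 1/(0.986 m) = +1.014 D.
For thin lenses in contact, P = P₁ + P₂ = (+4.717) + (+1.014) = +5.73 D.

P = +5.73 D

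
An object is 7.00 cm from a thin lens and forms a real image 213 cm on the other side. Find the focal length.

Real image ⇒ d_i = +213 cm.
1/f = 1/d_o + 1/d_i = 1/(7.00) + 1/(213) = 0.1476, so f = 6.78 cm.
Since f is positive, the thin lens is converging.

f = 6.78 cm (converging)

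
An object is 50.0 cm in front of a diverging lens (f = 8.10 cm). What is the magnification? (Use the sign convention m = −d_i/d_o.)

For a diverging lens, f = -8.10 cm.
1/d_i = 1/f − 1/d_o = 1/(-8.100) − 1/(50.0) = -0.1435, so d_i = -6.971 cm.
m = −d_i/d_o = −(-6.971)/(50.0) = +0.139.
The image is virtual, upright and reduced, on the same side as the object.

m = +0.139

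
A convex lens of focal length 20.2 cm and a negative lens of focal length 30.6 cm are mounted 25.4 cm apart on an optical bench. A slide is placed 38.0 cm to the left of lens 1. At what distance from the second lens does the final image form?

42.1 cm

Lens 1: 1/d_i1 = 1/f₁ − 1/d_o1 = 1/(20.2) − 1/(38.0) = 0.02319, so d_i1 = 43.12 cm.
The intermediate image is 43.12 cm to the right of lens 1, which lies 17.72 cm to the right of lens 2 — a virtual object — so d_o2 = −17.72 cm.
Lens 2 is diverging, so f₂ = −30.6 cm.
Lens 2: 1/d_i2 = 1/f₂ − 1/d_o2 = 1/(-30.6) − 1/(-17.72) = 0.02375, so d_i2 = 42.1 cm.
The final image is real, 42.1 cm to the right of lens 2 (overall magnification ≈ -2.7).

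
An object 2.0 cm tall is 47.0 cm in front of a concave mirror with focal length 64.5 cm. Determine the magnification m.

m = +3.69

1/d_i = 1/f − 1/d_o = 1/(64.50) − 1/(47.0) = -0.005773, so d_i = -173.2 cm.
m = −d_i/d_o = −(-173.2)/(47.0) = +3.69.
The image is virtual, upright and enlarged, behind the mirror.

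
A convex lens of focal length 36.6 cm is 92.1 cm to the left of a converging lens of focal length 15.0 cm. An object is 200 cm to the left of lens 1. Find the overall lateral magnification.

Lens 1: 1/d_i1 = 1/(36.6) − 1/(200) = 0.02232, so d_i1 = 44.80 cm; m₁ = −d_i1/d_o1 = -0.2240.
d_o2 = 92.1 − (44.80) = 47.30 cm.
Lens 2: 1/d_i2 = 1/(15.0) − 1/(47.30) = 0.04553, so d_i2 = 21.97 cm; m₂ = −d_i2/d_o2 = -0.4644.
m = m₁·m₂ = (-0.2240)(-0.4644) = +0.104.

m = +0.104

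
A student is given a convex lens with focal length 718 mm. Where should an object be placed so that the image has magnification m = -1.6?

1170 mm

m = −d_i/d_o ⇒ d_i = −m·d_o.
1/f = 1/d_o + 1/d_i = 1/d_o − 1/(m·d_o) = (1 − 1/m)/d_o, so d_o = f(1 − 1/m) = (718.0)(1 − 1/(-1.6)) = 1170 mm.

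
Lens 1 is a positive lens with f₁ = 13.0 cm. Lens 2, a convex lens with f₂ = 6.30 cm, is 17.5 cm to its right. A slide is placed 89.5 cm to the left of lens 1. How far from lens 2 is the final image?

Lens 1: 1/d_i1 = 1/f₁ − 1/d_o1 = 1/(13.0) − 1/(89.5) = 0.06575, so d_i1 = 15.21 cm.
The intermediate image is 15.21 cm to the right of lens 1, which is 17.5 − (15.21) = 2.290 cm to the left of lens 2, so d_o2 = +2.290 cm.
Lens 2: 1/d_i2 = 1/f₂ − 1/d_o2 = 1/(6.30) − 1/(2.290) = -0.2780, so d_i2 = -3.60 cm.
The final image is virtual, 3.60 cm to the left of lens 2 (overall magnification ≈ -0.27).

3.60 cm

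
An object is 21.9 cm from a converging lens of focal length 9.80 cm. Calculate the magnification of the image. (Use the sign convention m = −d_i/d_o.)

m = -0.810

1/d_i = 1/f − 1/d_o = 1/(9.800) − 1/(21.9) = 0.05638, so d_i = 17.74 cm.
m = −d_i/d_o = −(17.74)/(21.9) = -0.810.
The image is real, inverted and reduced, on the far side of the lens.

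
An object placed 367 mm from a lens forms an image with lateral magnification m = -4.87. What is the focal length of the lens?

m = −d_i/d_o ⇒ d_i = −m·d_o = −(-4.87)·(367) = 1787 mm.
1/f = 1/d_o + 1/d_i = 1/(367) + 1/(1787) = 0.003284, so f = 304 mm.
Since f is positive, the lens is converging.

f = 304 mm (converging)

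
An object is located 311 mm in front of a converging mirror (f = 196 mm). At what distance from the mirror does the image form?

Mirror equation: 1/v = 1/f − 1/u = 1/(196.0) − 1/(311) = 0.005102 − 0.003215 = 0.001887, so v = 530 mm.
The image is real, inverted and enlarged, in front of the mirror.

530 mm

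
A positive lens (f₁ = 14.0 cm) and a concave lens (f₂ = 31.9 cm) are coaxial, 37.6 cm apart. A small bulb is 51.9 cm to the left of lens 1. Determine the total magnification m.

Lens 1: 1/d_i1 = 1/(14.0) − 1/(51.9) = 0.05216, so d_i1 = 19.17 cm; m₁ = −d_i1/d_o1 = -0.3694.
d_o2 = 37.6 − (19.17) = 18.43 cm.
f₂ = −31.9 cm (diverging).
Lens 2: 1/d_i2 = 1/(-31.9) − 1/(18.43) = -0.08561, so d_i2 = -11.68 cm; m₂ = −d_i2/d_o2 = +0.6338.
m = m₁·m₂ = (-0.3694)(+0.6338) = -0.234.

m = -0.234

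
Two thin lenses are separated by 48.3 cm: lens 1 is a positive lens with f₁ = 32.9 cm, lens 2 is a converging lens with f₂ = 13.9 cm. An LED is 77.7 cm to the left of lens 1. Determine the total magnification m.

m = -0.450

Lens 1: 1/d_i1 = 1/(32.9) − 1/(77.7) = 0.01753, so d_i1 = 57.06 cm; m₁ = −d_i1/d_o1 = -0.7344.
d_o2 = 48.3 − (57.06) = -8.760 cm (virtual object).
Lens 2: 1/d_i2 = 1/(13.9) − 1/(-8.760) = 0.1861, so d_i2 = 5.374 cm; m₂ = −d_i2/d_o2 = +0.6134.
m = m₁·m₂ = (-0.7344)(+0.6134) = -0.450.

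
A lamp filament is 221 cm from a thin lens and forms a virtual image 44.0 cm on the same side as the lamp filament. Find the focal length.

f = -54.9 cm (diverging)

Virtual image ⇒ d_i = −44.0 cm.
1/f = 1/d_o + 1/d_i = 1/(221) + 1/(-44.0) = -0.01820, so f = -54.9 cm.
Since f is negative, the thin lens is diverging.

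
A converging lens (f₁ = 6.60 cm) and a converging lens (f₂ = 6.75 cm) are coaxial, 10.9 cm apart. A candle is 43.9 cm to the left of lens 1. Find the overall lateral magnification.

Lens 1: 1/d_i1 = 1/(6.60) − 1/(43.9) = 0.1287, so d_i1 = 7.768 cm; m₁ = −d_i1/d_o1 = -0.1769.
d_o2 = 10.9 − (7.768) = 3.132 cm.
Lens 2: 1/d_i2 = 1/(6.75) − 1/(3.132) = -0.1711, so d_i2 = -5.843 cm; m₂ = −d_i2/d_o2 = +1.866.
m = m₁·m₂ = (-0.1769)(+1.866) = -0.330.

m = -0.330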